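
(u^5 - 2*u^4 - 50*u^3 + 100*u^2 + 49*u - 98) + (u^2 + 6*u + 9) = u^5 - 2*u^4 - 50*u^3 + 101*u^2 + 55*u - 89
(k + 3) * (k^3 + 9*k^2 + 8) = k^4 + 12*k^3 + 27*k^2 + 8*k + 24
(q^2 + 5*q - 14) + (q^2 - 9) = 2*q^2 + 5*q - 23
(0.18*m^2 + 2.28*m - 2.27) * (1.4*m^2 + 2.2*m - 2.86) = 0.252*m^4 + 3.588*m^3 + 1.3232*m^2 - 11.5148*m + 6.4922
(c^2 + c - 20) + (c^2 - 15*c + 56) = 2*c^2 - 14*c + 36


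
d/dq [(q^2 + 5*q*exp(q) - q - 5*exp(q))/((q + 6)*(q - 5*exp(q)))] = ((q + 6)*(q - 5*exp(q))*(5*q*exp(q) + 2*q - 1) + (q + 6)*(5*exp(q) - 1)*(q^2 + 5*q*exp(q) - q - 5*exp(q)) + (q - 5*exp(q))*(-q^2 - 5*q*exp(q) + q + 5*exp(q)))/((q + 6)^2*(q - 5*exp(q))^2)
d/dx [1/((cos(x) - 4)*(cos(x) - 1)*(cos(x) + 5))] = 3*(cos(x)^2 - 7)*sin(x)/((cos(x) - 4)^2*(cos(x) - 1)^2*(cos(x) + 5)^2)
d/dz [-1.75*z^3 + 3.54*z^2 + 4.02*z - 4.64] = -5.25*z^2 + 7.08*z + 4.02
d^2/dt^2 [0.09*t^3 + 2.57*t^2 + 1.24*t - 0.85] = 0.54*t + 5.14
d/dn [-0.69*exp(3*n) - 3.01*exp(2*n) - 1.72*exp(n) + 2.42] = (-2.07*exp(2*n) - 6.02*exp(n) - 1.72)*exp(n)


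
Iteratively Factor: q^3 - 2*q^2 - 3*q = (q - 3)*(q^2 + q) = q*(q - 3)*(q + 1)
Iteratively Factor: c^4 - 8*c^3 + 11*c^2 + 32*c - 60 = (c - 5)*(c^3 - 3*c^2 - 4*c + 12) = (c - 5)*(c - 3)*(c^2 - 4) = (c - 5)*(c - 3)*(c - 2)*(c + 2)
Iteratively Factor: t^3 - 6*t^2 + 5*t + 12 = (t + 1)*(t^2 - 7*t + 12) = (t - 4)*(t + 1)*(t - 3)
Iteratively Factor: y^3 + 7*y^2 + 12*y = (y)*(y^2 + 7*y + 12) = y*(y + 4)*(y + 3)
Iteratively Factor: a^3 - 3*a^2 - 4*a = (a - 4)*(a^2 + a) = (a - 4)*(a + 1)*(a)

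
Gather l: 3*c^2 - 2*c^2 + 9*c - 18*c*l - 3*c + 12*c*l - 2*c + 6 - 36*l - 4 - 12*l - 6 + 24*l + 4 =c^2 + 4*c + l*(-6*c - 24)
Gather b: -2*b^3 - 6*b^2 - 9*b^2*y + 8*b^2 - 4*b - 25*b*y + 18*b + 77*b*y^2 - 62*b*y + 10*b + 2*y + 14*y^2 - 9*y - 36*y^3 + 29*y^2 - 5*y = -2*b^3 + b^2*(2 - 9*y) + b*(77*y^2 - 87*y + 24) - 36*y^3 + 43*y^2 - 12*y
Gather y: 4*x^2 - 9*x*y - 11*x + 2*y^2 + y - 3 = 4*x^2 - 11*x + 2*y^2 + y*(1 - 9*x) - 3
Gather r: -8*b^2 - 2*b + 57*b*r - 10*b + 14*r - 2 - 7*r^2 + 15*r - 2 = -8*b^2 - 12*b - 7*r^2 + r*(57*b + 29) - 4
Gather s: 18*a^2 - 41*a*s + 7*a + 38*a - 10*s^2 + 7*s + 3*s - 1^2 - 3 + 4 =18*a^2 + 45*a - 10*s^2 + s*(10 - 41*a)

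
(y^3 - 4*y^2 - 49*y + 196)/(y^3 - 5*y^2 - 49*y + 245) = (y - 4)/(y - 5)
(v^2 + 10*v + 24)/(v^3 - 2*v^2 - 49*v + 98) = (v^2 + 10*v + 24)/(v^3 - 2*v^2 - 49*v + 98)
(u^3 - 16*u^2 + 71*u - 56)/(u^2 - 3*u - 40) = (u^2 - 8*u + 7)/(u + 5)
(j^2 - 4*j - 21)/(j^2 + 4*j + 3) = (j - 7)/(j + 1)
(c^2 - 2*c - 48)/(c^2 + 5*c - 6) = (c - 8)/(c - 1)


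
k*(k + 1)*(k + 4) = k^3 + 5*k^2 + 4*k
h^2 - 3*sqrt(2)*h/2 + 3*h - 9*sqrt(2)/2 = (h + 3)*(h - 3*sqrt(2)/2)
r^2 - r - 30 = (r - 6)*(r + 5)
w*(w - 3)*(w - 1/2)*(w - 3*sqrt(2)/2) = w^4 - 7*w^3/2 - 3*sqrt(2)*w^3/2 + 3*w^2/2 + 21*sqrt(2)*w^2/4 - 9*sqrt(2)*w/4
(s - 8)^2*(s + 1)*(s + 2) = s^4 - 13*s^3 + 18*s^2 + 160*s + 128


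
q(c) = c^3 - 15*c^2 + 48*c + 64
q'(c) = 3*c^2 - 30*c + 48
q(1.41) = 104.66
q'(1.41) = 11.66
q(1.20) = 101.73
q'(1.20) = 16.32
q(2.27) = 107.36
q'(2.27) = -4.64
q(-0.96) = 3.21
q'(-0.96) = 79.56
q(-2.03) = -103.62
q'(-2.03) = 121.26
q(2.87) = 101.85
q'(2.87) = -13.39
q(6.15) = 24.47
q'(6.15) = -23.03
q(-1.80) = -76.83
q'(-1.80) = 111.72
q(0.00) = 64.00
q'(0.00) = 48.00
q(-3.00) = -242.00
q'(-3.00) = 165.00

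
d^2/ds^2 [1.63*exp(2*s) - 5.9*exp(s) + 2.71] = (6.52*exp(s) - 5.9)*exp(s)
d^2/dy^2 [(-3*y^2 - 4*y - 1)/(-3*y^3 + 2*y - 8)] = 2*(27*y^6 + 108*y^5 + 108*y^4 - 480*y^3 - 594*y^2 - 72*y + 260)/(27*y^9 - 54*y^7 + 216*y^6 + 36*y^5 - 288*y^4 + 568*y^3 + 96*y^2 - 384*y + 512)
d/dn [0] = 0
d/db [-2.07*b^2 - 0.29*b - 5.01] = -4.14*b - 0.29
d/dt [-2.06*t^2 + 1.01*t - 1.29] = 1.01 - 4.12*t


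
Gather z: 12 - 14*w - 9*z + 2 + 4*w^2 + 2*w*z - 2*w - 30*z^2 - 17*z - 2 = 4*w^2 - 16*w - 30*z^2 + z*(2*w - 26) + 12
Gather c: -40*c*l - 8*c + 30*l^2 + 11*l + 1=c*(-40*l - 8) + 30*l^2 + 11*l + 1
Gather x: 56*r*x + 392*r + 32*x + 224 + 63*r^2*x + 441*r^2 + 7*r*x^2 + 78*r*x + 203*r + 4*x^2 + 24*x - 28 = 441*r^2 + 595*r + x^2*(7*r + 4) + x*(63*r^2 + 134*r + 56) + 196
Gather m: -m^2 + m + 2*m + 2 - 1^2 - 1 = -m^2 + 3*m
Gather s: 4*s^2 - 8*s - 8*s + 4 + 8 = 4*s^2 - 16*s + 12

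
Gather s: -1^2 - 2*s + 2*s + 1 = 0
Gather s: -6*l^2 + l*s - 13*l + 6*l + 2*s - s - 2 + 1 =-6*l^2 - 7*l + s*(l + 1) - 1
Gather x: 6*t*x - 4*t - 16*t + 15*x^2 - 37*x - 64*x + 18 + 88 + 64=-20*t + 15*x^2 + x*(6*t - 101) + 170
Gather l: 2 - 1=1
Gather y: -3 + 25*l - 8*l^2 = -8*l^2 + 25*l - 3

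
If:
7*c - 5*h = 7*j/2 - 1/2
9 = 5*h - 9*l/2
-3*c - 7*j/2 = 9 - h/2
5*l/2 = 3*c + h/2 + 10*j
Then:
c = -30743/9862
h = -19431/4931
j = -2280/4931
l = -31452/4931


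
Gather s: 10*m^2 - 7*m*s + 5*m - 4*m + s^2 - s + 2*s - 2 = 10*m^2 + m + s^2 + s*(1 - 7*m) - 2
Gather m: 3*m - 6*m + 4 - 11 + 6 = -3*m - 1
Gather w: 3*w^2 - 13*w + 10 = 3*w^2 - 13*w + 10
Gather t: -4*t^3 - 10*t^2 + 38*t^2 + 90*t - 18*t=-4*t^3 + 28*t^2 + 72*t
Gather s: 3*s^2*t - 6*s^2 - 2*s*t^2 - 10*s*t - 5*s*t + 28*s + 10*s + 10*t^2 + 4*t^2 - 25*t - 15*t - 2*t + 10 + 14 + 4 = s^2*(3*t - 6) + s*(-2*t^2 - 15*t + 38) + 14*t^2 - 42*t + 28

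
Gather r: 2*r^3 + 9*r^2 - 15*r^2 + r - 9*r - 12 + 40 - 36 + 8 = 2*r^3 - 6*r^2 - 8*r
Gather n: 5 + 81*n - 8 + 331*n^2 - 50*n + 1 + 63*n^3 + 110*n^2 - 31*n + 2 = 63*n^3 + 441*n^2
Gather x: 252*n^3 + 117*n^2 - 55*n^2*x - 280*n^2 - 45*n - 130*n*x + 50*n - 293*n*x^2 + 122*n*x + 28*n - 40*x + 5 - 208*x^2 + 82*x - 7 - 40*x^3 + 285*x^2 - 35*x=252*n^3 - 163*n^2 + 33*n - 40*x^3 + x^2*(77 - 293*n) + x*(-55*n^2 - 8*n + 7) - 2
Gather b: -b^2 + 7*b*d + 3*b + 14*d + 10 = -b^2 + b*(7*d + 3) + 14*d + 10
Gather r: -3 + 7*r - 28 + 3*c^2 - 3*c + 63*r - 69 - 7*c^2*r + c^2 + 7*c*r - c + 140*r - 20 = 4*c^2 - 4*c + r*(-7*c^2 + 7*c + 210) - 120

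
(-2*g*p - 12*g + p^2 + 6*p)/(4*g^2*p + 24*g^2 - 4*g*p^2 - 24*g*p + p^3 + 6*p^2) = 1/(-2*g + p)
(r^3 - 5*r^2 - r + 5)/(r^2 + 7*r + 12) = (r^3 - 5*r^2 - r + 5)/(r^2 + 7*r + 12)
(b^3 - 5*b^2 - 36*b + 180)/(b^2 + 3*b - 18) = (b^2 - 11*b + 30)/(b - 3)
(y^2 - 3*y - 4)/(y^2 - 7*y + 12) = (y + 1)/(y - 3)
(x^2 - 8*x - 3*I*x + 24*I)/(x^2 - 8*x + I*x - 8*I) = (x - 3*I)/(x + I)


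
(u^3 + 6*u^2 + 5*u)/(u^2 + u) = u + 5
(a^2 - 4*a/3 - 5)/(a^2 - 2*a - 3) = (a + 5/3)/(a + 1)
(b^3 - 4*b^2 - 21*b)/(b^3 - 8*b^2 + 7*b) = (b + 3)/(b - 1)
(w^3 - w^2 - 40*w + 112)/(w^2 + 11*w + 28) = (w^2 - 8*w + 16)/(w + 4)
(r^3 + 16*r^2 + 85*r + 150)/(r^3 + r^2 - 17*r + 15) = (r^2 + 11*r + 30)/(r^2 - 4*r + 3)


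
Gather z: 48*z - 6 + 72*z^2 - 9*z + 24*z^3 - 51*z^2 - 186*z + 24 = 24*z^3 + 21*z^2 - 147*z + 18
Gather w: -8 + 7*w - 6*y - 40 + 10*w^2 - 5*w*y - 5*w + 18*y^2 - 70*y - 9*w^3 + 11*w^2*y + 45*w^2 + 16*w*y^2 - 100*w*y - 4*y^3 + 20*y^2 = -9*w^3 + w^2*(11*y + 55) + w*(16*y^2 - 105*y + 2) - 4*y^3 + 38*y^2 - 76*y - 48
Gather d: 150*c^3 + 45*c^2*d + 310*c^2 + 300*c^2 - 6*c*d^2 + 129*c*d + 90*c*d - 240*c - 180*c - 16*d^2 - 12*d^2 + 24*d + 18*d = 150*c^3 + 610*c^2 - 420*c + d^2*(-6*c - 28) + d*(45*c^2 + 219*c + 42)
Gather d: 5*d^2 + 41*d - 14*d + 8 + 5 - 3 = 5*d^2 + 27*d + 10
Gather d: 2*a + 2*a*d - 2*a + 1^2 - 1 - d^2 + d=-d^2 + d*(2*a + 1)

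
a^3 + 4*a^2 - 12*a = a*(a - 2)*(a + 6)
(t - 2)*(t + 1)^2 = t^3 - 3*t - 2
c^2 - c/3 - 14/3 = (c - 7/3)*(c + 2)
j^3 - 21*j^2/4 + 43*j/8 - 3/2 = (j - 4)*(j - 3/4)*(j - 1/2)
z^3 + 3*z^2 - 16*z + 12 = (z - 2)*(z - 1)*(z + 6)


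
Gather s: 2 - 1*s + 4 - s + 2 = 8 - 2*s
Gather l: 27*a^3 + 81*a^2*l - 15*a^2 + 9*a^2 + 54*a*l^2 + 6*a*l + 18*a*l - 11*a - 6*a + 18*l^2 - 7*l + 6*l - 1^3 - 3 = 27*a^3 - 6*a^2 - 17*a + l^2*(54*a + 18) + l*(81*a^2 + 24*a - 1) - 4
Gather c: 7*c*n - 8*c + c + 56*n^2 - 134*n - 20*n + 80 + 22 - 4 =c*(7*n - 7) + 56*n^2 - 154*n + 98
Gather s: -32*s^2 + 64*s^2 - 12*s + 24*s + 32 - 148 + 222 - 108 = 32*s^2 + 12*s - 2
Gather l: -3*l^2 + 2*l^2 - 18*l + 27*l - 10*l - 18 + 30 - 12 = -l^2 - l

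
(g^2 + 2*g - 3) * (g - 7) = g^3 - 5*g^2 - 17*g + 21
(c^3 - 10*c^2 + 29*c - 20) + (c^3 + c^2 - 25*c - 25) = 2*c^3 - 9*c^2 + 4*c - 45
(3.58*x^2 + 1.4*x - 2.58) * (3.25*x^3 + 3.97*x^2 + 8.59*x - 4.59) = 11.635*x^5 + 18.7626*x^4 + 27.9252*x^3 - 14.6488*x^2 - 28.5882*x + 11.8422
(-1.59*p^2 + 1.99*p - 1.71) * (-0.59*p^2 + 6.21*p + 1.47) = 0.9381*p^4 - 11.048*p^3 + 11.0295*p^2 - 7.6938*p - 2.5137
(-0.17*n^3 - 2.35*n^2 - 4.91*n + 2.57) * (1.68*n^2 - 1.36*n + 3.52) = -0.2856*n^5 - 3.7168*n^4 - 5.6512*n^3 + 2.7232*n^2 - 20.7784*n + 9.0464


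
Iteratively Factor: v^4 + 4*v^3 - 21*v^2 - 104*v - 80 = (v - 5)*(v^3 + 9*v^2 + 24*v + 16) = (v - 5)*(v + 4)*(v^2 + 5*v + 4) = (v - 5)*(v + 1)*(v + 4)*(v + 4)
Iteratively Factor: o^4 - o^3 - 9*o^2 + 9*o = (o)*(o^3 - o^2 - 9*o + 9) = o*(o - 3)*(o^2 + 2*o - 3) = o*(o - 3)*(o - 1)*(o + 3)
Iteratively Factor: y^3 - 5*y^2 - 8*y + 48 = (y - 4)*(y^2 - y - 12) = (y - 4)^2*(y + 3)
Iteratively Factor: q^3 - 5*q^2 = (q)*(q^2 - 5*q) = q^2*(q - 5)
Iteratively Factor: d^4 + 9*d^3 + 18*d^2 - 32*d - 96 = (d + 4)*(d^3 + 5*d^2 - 2*d - 24) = (d + 3)*(d + 4)*(d^2 + 2*d - 8) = (d + 3)*(d + 4)^2*(d - 2)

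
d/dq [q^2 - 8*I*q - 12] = 2*q - 8*I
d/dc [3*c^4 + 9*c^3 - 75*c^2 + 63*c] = 12*c^3 + 27*c^2 - 150*c + 63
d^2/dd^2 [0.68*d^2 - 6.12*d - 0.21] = 1.36000000000000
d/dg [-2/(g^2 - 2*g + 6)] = 4*(g - 1)/(g^2 - 2*g + 6)^2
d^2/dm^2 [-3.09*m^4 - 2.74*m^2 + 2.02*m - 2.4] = -37.08*m^2 - 5.48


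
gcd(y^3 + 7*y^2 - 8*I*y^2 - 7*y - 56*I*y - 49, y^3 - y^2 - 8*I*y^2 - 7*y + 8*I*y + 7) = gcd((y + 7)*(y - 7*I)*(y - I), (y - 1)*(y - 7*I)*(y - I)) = y^2 - 8*I*y - 7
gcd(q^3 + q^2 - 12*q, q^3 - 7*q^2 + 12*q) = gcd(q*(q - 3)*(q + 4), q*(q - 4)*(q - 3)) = q^2 - 3*q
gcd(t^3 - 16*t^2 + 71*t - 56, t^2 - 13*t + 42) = t - 7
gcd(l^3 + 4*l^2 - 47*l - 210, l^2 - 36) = l + 6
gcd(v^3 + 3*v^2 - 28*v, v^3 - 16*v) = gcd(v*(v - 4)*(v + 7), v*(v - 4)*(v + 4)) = v^2 - 4*v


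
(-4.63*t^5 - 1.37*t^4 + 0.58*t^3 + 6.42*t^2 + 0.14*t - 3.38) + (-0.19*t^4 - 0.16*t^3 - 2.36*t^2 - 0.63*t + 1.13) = -4.63*t^5 - 1.56*t^4 + 0.42*t^3 + 4.06*t^2 - 0.49*t - 2.25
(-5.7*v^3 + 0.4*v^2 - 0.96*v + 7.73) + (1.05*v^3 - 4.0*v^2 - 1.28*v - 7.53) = -4.65*v^3 - 3.6*v^2 - 2.24*v + 0.2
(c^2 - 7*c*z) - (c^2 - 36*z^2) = -7*c*z + 36*z^2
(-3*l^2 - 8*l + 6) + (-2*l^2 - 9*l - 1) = -5*l^2 - 17*l + 5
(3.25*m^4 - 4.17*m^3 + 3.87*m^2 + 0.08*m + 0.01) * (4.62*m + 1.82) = 15.015*m^5 - 13.3504*m^4 + 10.29*m^3 + 7.413*m^2 + 0.1918*m + 0.0182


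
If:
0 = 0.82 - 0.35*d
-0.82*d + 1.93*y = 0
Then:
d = 2.34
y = 1.00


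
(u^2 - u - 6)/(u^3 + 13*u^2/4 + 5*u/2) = 4*(u - 3)/(u*(4*u + 5))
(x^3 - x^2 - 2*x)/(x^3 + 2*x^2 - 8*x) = (x + 1)/(x + 4)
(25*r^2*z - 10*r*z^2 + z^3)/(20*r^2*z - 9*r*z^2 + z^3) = (-5*r + z)/(-4*r + z)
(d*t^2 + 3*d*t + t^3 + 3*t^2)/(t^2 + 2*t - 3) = t*(d + t)/(t - 1)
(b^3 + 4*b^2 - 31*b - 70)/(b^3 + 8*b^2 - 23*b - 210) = (b + 2)/(b + 6)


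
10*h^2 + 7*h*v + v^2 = (2*h + v)*(5*h + v)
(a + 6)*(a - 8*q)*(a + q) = a^3 - 7*a^2*q + 6*a^2 - 8*a*q^2 - 42*a*q - 48*q^2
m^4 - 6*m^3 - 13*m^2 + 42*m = m*(m - 7)*(m - 2)*(m + 3)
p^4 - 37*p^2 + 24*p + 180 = (p - 5)*(p - 3)*(p + 2)*(p + 6)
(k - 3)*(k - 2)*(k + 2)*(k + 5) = k^4 + 2*k^3 - 19*k^2 - 8*k + 60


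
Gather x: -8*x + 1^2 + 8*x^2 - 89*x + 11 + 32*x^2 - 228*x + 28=40*x^2 - 325*x + 40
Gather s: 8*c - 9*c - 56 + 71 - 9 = 6 - c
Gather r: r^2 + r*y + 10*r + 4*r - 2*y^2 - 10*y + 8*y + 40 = r^2 + r*(y + 14) - 2*y^2 - 2*y + 40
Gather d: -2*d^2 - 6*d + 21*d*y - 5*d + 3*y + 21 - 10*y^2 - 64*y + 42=-2*d^2 + d*(21*y - 11) - 10*y^2 - 61*y + 63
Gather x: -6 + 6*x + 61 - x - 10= 5*x + 45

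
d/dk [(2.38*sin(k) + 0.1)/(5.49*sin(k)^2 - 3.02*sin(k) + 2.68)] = (-13.0662*sin(k)^2 - 1.098*sin(k) + 6.6804)*cos(k)/(30.1401*sin(k)^4 - 33.1596*sin(k)^3 + 38.5468*sin(k)^2 - 16.1872*sin(k) + 7.1824)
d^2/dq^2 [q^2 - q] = 2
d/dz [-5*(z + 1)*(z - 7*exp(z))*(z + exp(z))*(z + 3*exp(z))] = 15*z^3*exp(z) - 20*z^3 + 250*z^2*exp(2*z) + 60*z^2*exp(z) - 15*z^2 + 315*z*exp(3*z) + 500*z*exp(2*z) + 30*z*exp(z) + 420*exp(3*z) + 125*exp(2*z)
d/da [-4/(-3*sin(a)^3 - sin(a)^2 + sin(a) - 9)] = 4*(-9*sin(a)^2 - 2*sin(a) + 1)*cos(a)/(3*sin(a)^3 + sin(a)^2 - sin(a) + 9)^2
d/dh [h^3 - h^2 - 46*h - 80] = 3*h^2 - 2*h - 46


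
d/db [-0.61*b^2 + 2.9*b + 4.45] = 2.9 - 1.22*b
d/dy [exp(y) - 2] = exp(y)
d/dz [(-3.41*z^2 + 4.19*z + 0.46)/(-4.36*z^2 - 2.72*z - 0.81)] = (27.5436*z^2 + 9.5354*z - 2.1427)/(19.0096*z^4 + 23.7184*z^3 + 14.4616*z^2 + 4.4064*z + 0.6561)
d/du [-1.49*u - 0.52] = -1.49000000000000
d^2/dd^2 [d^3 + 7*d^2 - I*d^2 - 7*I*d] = 6*d + 14 - 2*I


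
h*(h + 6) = h^2 + 6*h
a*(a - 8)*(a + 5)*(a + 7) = a^4 + 4*a^3 - 61*a^2 - 280*a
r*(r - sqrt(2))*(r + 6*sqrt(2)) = r^3 + 5*sqrt(2)*r^2 - 12*r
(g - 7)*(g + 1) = g^2 - 6*g - 7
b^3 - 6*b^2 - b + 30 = (b - 5)*(b - 3)*(b + 2)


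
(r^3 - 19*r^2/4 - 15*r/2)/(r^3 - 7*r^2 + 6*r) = (r + 5/4)/(r - 1)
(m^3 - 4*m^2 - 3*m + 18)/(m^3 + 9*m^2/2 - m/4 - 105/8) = 8*(m^3 - 4*m^2 - 3*m + 18)/(8*m^3 + 36*m^2 - 2*m - 105)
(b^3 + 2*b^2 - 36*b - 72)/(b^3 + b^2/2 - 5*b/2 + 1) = 2*(b^2 - 36)/(2*b^2 - 3*b + 1)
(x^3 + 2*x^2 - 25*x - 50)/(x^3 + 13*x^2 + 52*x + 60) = (x - 5)/(x + 6)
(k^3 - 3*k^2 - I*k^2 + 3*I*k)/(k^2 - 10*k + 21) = k*(k - I)/(k - 7)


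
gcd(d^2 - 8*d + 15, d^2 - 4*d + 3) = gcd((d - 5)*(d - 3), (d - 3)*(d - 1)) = d - 3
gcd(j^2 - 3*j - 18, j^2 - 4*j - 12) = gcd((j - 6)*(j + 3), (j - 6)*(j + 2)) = j - 6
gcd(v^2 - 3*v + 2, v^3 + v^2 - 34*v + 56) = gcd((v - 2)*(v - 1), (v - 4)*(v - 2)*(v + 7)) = v - 2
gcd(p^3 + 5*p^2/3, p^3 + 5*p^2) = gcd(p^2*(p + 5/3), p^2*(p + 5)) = p^2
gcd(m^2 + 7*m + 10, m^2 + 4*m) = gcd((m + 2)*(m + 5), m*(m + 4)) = 1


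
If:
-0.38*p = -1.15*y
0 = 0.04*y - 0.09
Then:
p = 6.81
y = 2.25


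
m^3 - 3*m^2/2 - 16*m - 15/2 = (m - 5)*(m + 1/2)*(m + 3)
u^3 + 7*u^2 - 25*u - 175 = (u - 5)*(u + 5)*(u + 7)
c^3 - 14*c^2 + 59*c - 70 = (c - 7)*(c - 5)*(c - 2)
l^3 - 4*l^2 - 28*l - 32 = (l - 8)*(l + 2)^2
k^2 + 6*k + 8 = (k + 2)*(k + 4)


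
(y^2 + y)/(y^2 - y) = (y + 1)/(y - 1)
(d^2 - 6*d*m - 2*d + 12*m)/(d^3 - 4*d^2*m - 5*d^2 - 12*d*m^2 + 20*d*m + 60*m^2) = (d - 2)/(d^2 + 2*d*m - 5*d - 10*m)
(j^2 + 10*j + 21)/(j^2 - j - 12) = (j + 7)/(j - 4)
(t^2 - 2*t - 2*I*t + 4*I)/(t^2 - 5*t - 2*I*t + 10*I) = (t - 2)/(t - 5)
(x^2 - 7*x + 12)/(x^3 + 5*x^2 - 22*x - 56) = (x - 3)/(x^2 + 9*x + 14)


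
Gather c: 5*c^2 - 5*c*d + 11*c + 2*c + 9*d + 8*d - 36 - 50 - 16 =5*c^2 + c*(13 - 5*d) + 17*d - 102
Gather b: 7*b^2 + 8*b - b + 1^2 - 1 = 7*b^2 + 7*b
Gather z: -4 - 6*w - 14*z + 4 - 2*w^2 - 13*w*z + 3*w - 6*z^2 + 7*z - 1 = -2*w^2 - 3*w - 6*z^2 + z*(-13*w - 7) - 1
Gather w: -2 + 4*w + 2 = 4*w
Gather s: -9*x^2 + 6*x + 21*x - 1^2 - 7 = -9*x^2 + 27*x - 8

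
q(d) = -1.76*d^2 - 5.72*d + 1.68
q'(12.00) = -47.96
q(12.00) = -320.40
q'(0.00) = -5.72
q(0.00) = 1.68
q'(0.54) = -7.62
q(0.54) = -1.92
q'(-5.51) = 13.68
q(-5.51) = -20.24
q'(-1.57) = -0.19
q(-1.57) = 6.32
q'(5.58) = -25.36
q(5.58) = -85.04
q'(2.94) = -16.07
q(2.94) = -30.35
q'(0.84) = -8.68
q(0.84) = -4.37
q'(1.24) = -10.08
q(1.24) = -8.12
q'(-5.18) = 12.51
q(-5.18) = -15.92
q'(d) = -3.52*d - 5.72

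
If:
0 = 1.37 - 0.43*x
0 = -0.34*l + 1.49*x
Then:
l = 13.96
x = 3.19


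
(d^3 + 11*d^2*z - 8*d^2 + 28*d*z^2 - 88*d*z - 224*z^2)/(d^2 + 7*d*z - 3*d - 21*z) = (d^2 + 4*d*z - 8*d - 32*z)/(d - 3)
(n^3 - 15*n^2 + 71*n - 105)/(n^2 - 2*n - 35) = (n^2 - 8*n + 15)/(n + 5)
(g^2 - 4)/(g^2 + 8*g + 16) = (g^2 - 4)/(g^2 + 8*g + 16)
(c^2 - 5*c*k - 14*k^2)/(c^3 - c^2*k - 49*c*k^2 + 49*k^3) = (c + 2*k)/(c^2 + 6*c*k - 7*k^2)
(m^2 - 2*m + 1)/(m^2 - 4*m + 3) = (m - 1)/(m - 3)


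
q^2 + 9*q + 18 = (q + 3)*(q + 6)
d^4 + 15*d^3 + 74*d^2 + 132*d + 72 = (d + 1)*(d + 2)*(d + 6)^2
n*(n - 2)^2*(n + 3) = n^4 - n^3 - 8*n^2 + 12*n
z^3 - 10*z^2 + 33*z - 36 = (z - 4)*(z - 3)^2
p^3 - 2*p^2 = p^2*(p - 2)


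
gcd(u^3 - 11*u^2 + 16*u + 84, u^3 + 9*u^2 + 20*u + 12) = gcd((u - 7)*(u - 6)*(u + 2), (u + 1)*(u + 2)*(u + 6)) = u + 2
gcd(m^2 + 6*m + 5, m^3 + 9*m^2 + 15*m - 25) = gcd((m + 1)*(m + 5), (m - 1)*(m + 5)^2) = m + 5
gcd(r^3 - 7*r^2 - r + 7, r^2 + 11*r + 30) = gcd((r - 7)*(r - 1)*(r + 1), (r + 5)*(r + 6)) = 1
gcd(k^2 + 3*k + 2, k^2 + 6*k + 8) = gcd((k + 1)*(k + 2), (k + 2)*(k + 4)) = k + 2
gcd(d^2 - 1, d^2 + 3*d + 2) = d + 1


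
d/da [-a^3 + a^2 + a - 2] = -3*a^2 + 2*a + 1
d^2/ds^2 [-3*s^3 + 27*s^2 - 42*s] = 54 - 18*s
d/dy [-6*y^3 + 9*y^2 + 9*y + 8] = -18*y^2 + 18*y + 9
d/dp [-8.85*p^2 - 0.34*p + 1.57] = -17.7*p - 0.34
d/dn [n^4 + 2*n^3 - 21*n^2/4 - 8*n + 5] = 4*n^3 + 6*n^2 - 21*n/2 - 8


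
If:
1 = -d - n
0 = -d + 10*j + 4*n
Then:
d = -n - 1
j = -n/2 - 1/10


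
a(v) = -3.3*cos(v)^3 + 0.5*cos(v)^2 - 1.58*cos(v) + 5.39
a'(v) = 9.9*sin(v)*cos(v)^2 - 1.0*sin(v)*cos(v) + 1.58*sin(v)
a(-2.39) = 8.10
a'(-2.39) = -5.19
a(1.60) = 5.44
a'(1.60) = 1.62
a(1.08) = 4.41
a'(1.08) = 2.92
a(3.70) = 9.10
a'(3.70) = -5.06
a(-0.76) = 3.25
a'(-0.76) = -4.17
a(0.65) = 2.78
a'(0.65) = 4.27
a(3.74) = 8.90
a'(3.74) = -5.16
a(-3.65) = 9.35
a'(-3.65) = 4.87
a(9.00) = 9.74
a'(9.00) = 4.41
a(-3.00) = 10.65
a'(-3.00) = -1.73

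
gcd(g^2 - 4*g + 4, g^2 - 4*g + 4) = g^2 - 4*g + 4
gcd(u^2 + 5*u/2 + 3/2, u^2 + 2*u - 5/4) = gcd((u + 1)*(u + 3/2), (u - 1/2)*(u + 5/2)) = 1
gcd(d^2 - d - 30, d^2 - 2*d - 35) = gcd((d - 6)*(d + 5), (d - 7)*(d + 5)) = d + 5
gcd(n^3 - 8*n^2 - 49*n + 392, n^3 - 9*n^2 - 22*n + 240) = n - 8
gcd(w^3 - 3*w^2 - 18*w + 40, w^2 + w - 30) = w - 5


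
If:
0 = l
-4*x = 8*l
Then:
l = 0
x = 0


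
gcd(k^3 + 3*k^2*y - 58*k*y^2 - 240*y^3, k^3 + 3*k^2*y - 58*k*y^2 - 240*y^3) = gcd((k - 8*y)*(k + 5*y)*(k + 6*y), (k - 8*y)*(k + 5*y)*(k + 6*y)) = -k^3 - 3*k^2*y + 58*k*y^2 + 240*y^3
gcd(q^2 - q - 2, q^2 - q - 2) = q^2 - q - 2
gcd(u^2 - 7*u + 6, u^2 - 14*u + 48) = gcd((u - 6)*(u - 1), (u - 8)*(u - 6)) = u - 6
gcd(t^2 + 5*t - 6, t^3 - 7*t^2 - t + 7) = t - 1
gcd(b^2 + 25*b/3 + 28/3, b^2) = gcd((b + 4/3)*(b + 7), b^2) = 1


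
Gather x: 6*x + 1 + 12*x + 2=18*x + 3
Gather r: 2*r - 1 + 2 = 2*r + 1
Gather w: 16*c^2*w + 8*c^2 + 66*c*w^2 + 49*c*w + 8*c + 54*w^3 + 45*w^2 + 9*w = 8*c^2 + 8*c + 54*w^3 + w^2*(66*c + 45) + w*(16*c^2 + 49*c + 9)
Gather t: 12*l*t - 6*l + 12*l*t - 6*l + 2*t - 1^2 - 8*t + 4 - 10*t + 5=-12*l + t*(24*l - 16) + 8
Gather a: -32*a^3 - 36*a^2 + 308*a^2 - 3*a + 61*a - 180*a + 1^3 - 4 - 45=-32*a^3 + 272*a^2 - 122*a - 48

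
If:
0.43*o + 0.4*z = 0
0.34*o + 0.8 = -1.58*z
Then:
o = 0.59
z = -0.63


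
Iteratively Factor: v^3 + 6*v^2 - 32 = (v + 4)*(v^2 + 2*v - 8) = (v - 2)*(v + 4)*(v + 4)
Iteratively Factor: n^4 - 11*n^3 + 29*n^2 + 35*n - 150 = (n - 5)*(n^3 - 6*n^2 - n + 30) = (n - 5)*(n - 3)*(n^2 - 3*n - 10) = (n - 5)*(n - 3)*(n + 2)*(n - 5)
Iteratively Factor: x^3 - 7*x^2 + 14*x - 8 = (x - 2)*(x^2 - 5*x + 4) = (x - 2)*(x - 1)*(x - 4)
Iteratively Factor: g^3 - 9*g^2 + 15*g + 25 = (g - 5)*(g^2 - 4*g - 5) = (g - 5)^2*(g + 1)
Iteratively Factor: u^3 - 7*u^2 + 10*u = (u - 5)*(u^2 - 2*u) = u*(u - 5)*(u - 2)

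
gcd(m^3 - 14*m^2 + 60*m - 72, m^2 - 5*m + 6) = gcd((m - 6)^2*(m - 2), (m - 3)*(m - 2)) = m - 2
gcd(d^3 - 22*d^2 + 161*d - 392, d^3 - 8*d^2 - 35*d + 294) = d^2 - 14*d + 49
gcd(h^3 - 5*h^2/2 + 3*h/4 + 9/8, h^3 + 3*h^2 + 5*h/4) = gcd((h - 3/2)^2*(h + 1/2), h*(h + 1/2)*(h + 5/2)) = h + 1/2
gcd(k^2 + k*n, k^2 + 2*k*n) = k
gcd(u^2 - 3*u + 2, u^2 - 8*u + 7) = u - 1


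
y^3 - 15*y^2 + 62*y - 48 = (y - 8)*(y - 6)*(y - 1)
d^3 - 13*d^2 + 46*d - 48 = (d - 8)*(d - 3)*(d - 2)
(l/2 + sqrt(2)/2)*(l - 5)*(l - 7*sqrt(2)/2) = l^3/2 - 5*l^2/2 - 5*sqrt(2)*l^2/4 - 7*l/2 + 25*sqrt(2)*l/4 + 35/2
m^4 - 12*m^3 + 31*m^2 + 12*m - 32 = (m - 8)*(m - 4)*(m - 1)*(m + 1)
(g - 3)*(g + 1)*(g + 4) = g^3 + 2*g^2 - 11*g - 12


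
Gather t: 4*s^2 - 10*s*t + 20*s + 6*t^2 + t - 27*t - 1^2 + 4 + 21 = 4*s^2 + 20*s + 6*t^2 + t*(-10*s - 26) + 24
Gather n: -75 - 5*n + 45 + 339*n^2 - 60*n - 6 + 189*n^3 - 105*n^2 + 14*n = 189*n^3 + 234*n^2 - 51*n - 36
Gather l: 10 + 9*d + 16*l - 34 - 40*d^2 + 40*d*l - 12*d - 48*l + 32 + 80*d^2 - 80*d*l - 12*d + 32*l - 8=40*d^2 - 40*d*l - 15*d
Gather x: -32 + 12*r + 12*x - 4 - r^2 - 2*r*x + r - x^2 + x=-r^2 + 13*r - x^2 + x*(13 - 2*r) - 36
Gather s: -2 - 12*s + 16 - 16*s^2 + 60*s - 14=-16*s^2 + 48*s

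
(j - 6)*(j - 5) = j^2 - 11*j + 30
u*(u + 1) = u^2 + u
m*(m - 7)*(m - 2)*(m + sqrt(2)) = m^4 - 9*m^3 + sqrt(2)*m^3 - 9*sqrt(2)*m^2 + 14*m^2 + 14*sqrt(2)*m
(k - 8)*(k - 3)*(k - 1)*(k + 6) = k^4 - 6*k^3 - 37*k^2 + 186*k - 144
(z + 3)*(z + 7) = z^2 + 10*z + 21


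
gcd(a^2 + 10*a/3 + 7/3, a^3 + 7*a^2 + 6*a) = a + 1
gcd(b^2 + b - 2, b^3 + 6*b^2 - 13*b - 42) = b + 2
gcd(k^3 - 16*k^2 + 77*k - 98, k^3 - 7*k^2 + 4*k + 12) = k - 2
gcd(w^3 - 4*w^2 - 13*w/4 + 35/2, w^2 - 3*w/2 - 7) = w^2 - 3*w/2 - 7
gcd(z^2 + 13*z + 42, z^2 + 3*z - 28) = z + 7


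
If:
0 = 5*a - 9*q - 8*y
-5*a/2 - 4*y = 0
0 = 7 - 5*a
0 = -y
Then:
No Solution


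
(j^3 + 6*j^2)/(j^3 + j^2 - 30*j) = j/(j - 5)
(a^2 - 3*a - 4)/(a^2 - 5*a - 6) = (a - 4)/(a - 6)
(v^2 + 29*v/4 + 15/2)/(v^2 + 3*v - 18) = (v + 5/4)/(v - 3)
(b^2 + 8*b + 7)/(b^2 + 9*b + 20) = (b^2 + 8*b + 7)/(b^2 + 9*b + 20)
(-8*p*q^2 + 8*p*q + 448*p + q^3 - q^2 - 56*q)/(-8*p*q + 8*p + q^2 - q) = (q^2 - q - 56)/(q - 1)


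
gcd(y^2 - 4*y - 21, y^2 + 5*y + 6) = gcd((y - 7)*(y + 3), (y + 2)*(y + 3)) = y + 3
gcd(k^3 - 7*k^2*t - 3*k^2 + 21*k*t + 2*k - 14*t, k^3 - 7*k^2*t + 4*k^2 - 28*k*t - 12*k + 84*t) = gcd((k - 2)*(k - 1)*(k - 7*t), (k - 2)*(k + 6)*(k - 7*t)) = -k^2 + 7*k*t + 2*k - 14*t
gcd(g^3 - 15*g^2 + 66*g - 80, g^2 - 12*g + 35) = g - 5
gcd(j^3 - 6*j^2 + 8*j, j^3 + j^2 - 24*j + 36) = j - 2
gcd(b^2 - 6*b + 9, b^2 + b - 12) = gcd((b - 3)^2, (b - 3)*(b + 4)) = b - 3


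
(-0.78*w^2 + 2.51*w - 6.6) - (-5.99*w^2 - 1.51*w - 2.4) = 5.21*w^2 + 4.02*w - 4.2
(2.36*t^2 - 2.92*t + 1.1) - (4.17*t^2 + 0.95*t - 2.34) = -1.81*t^2 - 3.87*t + 3.44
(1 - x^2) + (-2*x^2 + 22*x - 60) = -3*x^2 + 22*x - 59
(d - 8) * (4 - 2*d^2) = -2*d^3 + 16*d^2 + 4*d - 32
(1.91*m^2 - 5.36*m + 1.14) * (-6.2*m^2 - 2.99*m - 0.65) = -11.842*m^4 + 27.5211*m^3 + 7.7169*m^2 + 0.0754000000000006*m - 0.741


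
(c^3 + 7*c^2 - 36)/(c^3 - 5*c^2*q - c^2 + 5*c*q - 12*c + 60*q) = (-c^2 - 4*c + 12)/(-c^2 + 5*c*q + 4*c - 20*q)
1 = 1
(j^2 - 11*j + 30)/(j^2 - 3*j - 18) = (j - 5)/(j + 3)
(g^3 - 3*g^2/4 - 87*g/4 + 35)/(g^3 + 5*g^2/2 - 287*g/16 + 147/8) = 4*(g^2 + g - 20)/(4*g^2 + 17*g - 42)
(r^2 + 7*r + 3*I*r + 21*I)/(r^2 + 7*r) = (r + 3*I)/r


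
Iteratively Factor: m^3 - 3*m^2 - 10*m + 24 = (m + 3)*(m^2 - 6*m + 8) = (m - 2)*(m + 3)*(m - 4)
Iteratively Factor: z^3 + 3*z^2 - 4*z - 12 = (z + 3)*(z^2 - 4) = (z - 2)*(z + 3)*(z + 2)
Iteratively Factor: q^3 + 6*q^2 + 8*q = (q + 4)*(q^2 + 2*q) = q*(q + 4)*(q + 2)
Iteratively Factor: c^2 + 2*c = (c)*(c + 2)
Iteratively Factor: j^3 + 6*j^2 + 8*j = (j + 4)*(j^2 + 2*j) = j*(j + 4)*(j + 2)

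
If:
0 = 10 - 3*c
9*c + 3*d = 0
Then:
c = 10/3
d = -10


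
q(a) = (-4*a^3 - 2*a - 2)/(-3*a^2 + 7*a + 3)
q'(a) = (6*a - 7)*(-4*a^3 - 2*a - 2)/(-3*a^2 + 7*a + 3)^2 + (-12*a^2 - 2)/(-3*a^2 + 7*a + 3) = 2*(6*a^4 - 28*a^3 - 21*a^2 - 6*a + 4)/(9*a^4 - 42*a^3 + 31*a^2 + 42*a + 9)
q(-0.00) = -0.67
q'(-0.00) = 0.89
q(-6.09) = -6.05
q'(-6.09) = 1.22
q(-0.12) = -0.83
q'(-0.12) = 1.99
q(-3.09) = -2.58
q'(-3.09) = 1.07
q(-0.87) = -0.44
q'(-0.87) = 1.06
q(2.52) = -44.72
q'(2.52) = -277.78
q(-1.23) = -0.78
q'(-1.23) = 0.88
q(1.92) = -6.35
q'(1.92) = -13.92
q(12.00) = 20.11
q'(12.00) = 1.23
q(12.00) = 20.11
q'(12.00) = 1.23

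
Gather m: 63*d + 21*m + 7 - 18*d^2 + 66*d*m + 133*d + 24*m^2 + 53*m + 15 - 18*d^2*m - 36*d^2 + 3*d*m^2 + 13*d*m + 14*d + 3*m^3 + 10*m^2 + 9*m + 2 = -54*d^2 + 210*d + 3*m^3 + m^2*(3*d + 34) + m*(-18*d^2 + 79*d + 83) + 24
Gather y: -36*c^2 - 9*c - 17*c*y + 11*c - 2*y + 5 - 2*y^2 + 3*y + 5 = -36*c^2 + 2*c - 2*y^2 + y*(1 - 17*c) + 10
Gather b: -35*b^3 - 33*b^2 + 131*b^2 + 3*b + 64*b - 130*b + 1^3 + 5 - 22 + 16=-35*b^3 + 98*b^2 - 63*b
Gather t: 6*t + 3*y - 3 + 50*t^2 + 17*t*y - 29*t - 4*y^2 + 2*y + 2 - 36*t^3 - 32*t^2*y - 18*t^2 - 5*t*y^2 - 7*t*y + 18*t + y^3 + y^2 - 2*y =-36*t^3 + t^2*(32 - 32*y) + t*(-5*y^2 + 10*y - 5) + y^3 - 3*y^2 + 3*y - 1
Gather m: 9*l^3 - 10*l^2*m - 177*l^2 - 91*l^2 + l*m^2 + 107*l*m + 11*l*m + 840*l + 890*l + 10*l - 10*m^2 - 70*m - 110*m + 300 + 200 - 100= 9*l^3 - 268*l^2 + 1740*l + m^2*(l - 10) + m*(-10*l^2 + 118*l - 180) + 400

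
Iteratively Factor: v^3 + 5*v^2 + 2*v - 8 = (v + 2)*(v^2 + 3*v - 4) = (v - 1)*(v + 2)*(v + 4)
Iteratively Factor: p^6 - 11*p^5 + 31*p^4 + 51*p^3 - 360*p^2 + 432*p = (p)*(p^5 - 11*p^4 + 31*p^3 + 51*p^2 - 360*p + 432) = p*(p - 3)*(p^4 - 8*p^3 + 7*p^2 + 72*p - 144) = p*(p - 4)*(p - 3)*(p^3 - 4*p^2 - 9*p + 36) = p*(p - 4)*(p - 3)*(p + 3)*(p^2 - 7*p + 12) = p*(p - 4)*(p - 3)^2*(p + 3)*(p - 4)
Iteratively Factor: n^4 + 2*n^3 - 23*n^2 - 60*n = (n - 5)*(n^3 + 7*n^2 + 12*n) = n*(n - 5)*(n^2 + 7*n + 12) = n*(n - 5)*(n + 3)*(n + 4)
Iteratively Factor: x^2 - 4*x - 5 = (x + 1)*(x - 5)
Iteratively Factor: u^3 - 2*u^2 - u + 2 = (u - 2)*(u^2 - 1) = (u - 2)*(u - 1)*(u + 1)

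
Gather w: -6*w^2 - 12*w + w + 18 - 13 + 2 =-6*w^2 - 11*w + 7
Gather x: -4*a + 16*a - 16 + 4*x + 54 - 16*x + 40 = 12*a - 12*x + 78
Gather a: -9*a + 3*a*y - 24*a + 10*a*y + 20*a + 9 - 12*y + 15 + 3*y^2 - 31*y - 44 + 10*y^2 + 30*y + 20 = a*(13*y - 13) + 13*y^2 - 13*y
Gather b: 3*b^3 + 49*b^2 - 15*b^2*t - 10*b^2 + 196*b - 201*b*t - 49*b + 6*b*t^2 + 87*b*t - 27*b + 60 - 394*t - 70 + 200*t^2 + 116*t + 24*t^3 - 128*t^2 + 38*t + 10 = 3*b^3 + b^2*(39 - 15*t) + b*(6*t^2 - 114*t + 120) + 24*t^3 + 72*t^2 - 240*t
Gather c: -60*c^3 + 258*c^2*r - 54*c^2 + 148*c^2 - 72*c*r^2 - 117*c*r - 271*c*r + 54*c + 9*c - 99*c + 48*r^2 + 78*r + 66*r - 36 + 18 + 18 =-60*c^3 + c^2*(258*r + 94) + c*(-72*r^2 - 388*r - 36) + 48*r^2 + 144*r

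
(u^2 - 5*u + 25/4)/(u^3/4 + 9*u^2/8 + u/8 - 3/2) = 2*(4*u^2 - 20*u + 25)/(2*u^3 + 9*u^2 + u - 12)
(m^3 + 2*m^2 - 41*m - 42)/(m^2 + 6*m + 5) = (m^2 + m - 42)/(m + 5)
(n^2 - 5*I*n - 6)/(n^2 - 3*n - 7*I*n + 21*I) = (n^2 - 5*I*n - 6)/(n^2 - 3*n - 7*I*n + 21*I)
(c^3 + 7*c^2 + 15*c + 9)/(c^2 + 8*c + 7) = (c^2 + 6*c + 9)/(c + 7)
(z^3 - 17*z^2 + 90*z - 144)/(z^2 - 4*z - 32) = (z^2 - 9*z + 18)/(z + 4)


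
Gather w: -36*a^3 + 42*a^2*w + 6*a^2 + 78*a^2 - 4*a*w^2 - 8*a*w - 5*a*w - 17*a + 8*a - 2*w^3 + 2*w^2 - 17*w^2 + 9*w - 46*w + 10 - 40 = -36*a^3 + 84*a^2 - 9*a - 2*w^3 + w^2*(-4*a - 15) + w*(42*a^2 - 13*a - 37) - 30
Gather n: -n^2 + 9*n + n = -n^2 + 10*n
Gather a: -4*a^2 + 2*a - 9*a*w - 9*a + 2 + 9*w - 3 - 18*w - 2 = -4*a^2 + a*(-9*w - 7) - 9*w - 3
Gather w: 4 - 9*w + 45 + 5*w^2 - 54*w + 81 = 5*w^2 - 63*w + 130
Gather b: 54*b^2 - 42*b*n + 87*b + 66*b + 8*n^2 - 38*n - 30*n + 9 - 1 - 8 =54*b^2 + b*(153 - 42*n) + 8*n^2 - 68*n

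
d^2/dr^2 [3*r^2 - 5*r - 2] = 6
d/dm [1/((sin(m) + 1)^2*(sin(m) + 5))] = -(3*sin(m) + 11)*cos(m)/((sin(m) + 1)^3*(sin(m) + 5)^2)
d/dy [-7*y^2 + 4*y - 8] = 4 - 14*y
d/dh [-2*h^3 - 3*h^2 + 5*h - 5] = -6*h^2 - 6*h + 5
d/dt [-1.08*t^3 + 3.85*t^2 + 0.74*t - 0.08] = -3.24*t^2 + 7.7*t + 0.74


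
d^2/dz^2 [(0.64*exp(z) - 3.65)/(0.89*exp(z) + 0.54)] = (1.940814 - 3.198749*exp(z))*exp(z)/(0.704969*exp(3*z) + 1.283202*exp(2*z) + 0.778572*exp(z) + 0.157464)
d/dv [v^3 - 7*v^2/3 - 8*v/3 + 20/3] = 3*v^2 - 14*v/3 - 8/3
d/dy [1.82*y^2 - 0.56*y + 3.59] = 3.64*y - 0.56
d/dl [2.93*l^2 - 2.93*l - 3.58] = 5.86*l - 2.93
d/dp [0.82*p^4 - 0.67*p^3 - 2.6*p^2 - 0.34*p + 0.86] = 3.28*p^3 - 2.01*p^2 - 5.2*p - 0.34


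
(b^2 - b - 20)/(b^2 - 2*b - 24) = (b - 5)/(b - 6)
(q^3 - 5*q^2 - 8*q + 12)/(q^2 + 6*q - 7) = (q^2 - 4*q - 12)/(q + 7)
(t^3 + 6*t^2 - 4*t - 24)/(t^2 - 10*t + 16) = (t^2 + 8*t + 12)/(t - 8)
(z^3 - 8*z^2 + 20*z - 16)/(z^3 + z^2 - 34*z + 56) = (z - 2)/(z + 7)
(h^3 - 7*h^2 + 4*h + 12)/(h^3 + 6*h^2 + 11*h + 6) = (h^2 - 8*h + 12)/(h^2 + 5*h + 6)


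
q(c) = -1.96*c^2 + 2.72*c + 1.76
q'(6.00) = -20.80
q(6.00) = -52.48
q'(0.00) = 2.72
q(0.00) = 1.76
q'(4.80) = -16.10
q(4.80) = -30.34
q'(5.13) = -17.39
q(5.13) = -35.87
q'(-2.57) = 12.79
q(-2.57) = -18.18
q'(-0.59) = 5.03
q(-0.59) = -0.53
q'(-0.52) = 4.76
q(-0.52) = -0.18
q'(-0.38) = 4.21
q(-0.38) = 0.44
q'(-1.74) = 9.54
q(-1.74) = -8.91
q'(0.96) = -1.04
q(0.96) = 2.56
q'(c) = 2.72 - 3.92*c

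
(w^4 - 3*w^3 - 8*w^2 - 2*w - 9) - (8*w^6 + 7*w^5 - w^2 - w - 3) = -8*w^6 - 7*w^5 + w^4 - 3*w^3 - 7*w^2 - w - 6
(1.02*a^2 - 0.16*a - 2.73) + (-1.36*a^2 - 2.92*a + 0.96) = -0.34*a^2 - 3.08*a - 1.77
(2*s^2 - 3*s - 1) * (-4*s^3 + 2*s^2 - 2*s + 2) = -8*s^5 + 16*s^4 - 6*s^3 + 8*s^2 - 4*s - 2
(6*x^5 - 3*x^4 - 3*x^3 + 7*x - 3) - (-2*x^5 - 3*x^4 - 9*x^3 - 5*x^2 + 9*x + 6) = 8*x^5 + 6*x^3 + 5*x^2 - 2*x - 9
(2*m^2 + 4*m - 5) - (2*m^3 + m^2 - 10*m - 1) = -2*m^3 + m^2 + 14*m - 4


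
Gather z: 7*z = 7*z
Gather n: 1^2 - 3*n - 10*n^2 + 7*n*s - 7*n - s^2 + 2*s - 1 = -10*n^2 + n*(7*s - 10) - s^2 + 2*s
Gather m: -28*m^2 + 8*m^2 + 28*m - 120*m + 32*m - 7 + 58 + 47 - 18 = -20*m^2 - 60*m + 80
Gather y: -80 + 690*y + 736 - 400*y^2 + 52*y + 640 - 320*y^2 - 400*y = -720*y^2 + 342*y + 1296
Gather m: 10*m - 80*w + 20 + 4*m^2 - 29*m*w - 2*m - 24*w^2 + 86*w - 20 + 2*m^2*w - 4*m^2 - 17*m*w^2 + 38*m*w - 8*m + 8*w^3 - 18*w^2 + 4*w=2*m^2*w + m*(-17*w^2 + 9*w) + 8*w^3 - 42*w^2 + 10*w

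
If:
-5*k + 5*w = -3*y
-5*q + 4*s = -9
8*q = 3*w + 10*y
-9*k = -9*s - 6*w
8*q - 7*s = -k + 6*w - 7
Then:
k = 4227/806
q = 4543/1209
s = 5917/2418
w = 1691/403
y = 325/186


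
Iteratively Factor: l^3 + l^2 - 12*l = (l)*(l^2 + l - 12) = l*(l + 4)*(l - 3)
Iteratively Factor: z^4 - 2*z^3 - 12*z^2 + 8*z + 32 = (z - 4)*(z^3 + 2*z^2 - 4*z - 8) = (z - 4)*(z + 2)*(z^2 - 4) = (z - 4)*(z - 2)*(z + 2)*(z + 2)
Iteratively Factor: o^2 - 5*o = (o - 5)*(o)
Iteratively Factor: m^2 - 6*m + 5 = (m - 5)*(m - 1)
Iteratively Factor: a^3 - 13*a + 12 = (a - 3)*(a^2 + 3*a - 4) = (a - 3)*(a - 1)*(a + 4)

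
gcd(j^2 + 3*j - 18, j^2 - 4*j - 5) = 1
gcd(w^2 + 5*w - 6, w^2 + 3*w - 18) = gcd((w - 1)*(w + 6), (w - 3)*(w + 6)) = w + 6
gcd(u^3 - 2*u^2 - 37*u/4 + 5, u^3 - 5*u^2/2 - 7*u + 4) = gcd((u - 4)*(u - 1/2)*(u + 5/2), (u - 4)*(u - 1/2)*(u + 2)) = u^2 - 9*u/2 + 2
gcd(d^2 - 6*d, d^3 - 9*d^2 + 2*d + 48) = 1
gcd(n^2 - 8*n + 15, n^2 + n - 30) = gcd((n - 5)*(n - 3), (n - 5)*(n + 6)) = n - 5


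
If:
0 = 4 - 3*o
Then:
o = 4/3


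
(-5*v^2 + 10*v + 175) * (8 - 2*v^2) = 10*v^4 - 20*v^3 - 390*v^2 + 80*v + 1400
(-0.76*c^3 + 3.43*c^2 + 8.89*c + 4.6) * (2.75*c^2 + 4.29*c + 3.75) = -2.09*c^5 + 6.1721*c^4 + 36.3122*c^3 + 63.6506*c^2 + 53.0715*c + 17.25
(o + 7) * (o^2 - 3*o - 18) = o^3 + 4*o^2 - 39*o - 126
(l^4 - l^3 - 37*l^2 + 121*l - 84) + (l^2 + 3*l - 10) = l^4 - l^3 - 36*l^2 + 124*l - 94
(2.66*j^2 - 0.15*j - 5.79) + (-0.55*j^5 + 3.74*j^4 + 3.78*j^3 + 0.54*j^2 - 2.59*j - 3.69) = -0.55*j^5 + 3.74*j^4 + 3.78*j^3 + 3.2*j^2 - 2.74*j - 9.48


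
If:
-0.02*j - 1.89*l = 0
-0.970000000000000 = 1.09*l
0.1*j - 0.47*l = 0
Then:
No Solution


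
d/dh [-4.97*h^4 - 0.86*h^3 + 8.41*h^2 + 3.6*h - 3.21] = -19.88*h^3 - 2.58*h^2 + 16.82*h + 3.6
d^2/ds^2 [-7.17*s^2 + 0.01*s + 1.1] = -14.3400000000000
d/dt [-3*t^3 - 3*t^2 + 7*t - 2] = -9*t^2 - 6*t + 7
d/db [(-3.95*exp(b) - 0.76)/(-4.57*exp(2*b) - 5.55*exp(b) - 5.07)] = (-18.0515*exp(2*b) - 6.9464*exp(b) + 15.8085)*exp(b)/(20.8849*exp(4*b) + 50.727*exp(3*b) + 77.1423*exp(2*b) + 56.277*exp(b) + 25.7049)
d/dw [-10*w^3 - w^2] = 2*w*(-15*w - 1)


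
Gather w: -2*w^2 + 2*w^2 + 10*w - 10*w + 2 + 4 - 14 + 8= 0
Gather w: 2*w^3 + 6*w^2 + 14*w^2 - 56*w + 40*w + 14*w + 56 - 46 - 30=2*w^3 + 20*w^2 - 2*w - 20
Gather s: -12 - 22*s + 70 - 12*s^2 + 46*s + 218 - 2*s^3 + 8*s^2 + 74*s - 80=-2*s^3 - 4*s^2 + 98*s + 196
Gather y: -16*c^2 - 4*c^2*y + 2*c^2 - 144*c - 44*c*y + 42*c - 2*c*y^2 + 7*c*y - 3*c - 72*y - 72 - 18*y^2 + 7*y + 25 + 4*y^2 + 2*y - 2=-14*c^2 - 105*c + y^2*(-2*c - 14) + y*(-4*c^2 - 37*c - 63) - 49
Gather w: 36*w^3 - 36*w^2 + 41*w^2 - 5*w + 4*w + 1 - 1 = 36*w^3 + 5*w^2 - w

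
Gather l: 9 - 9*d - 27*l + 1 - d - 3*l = -10*d - 30*l + 10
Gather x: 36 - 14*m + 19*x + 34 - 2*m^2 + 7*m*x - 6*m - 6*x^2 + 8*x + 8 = -2*m^2 - 20*m - 6*x^2 + x*(7*m + 27) + 78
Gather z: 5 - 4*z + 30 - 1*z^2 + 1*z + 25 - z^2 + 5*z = -2*z^2 + 2*z + 60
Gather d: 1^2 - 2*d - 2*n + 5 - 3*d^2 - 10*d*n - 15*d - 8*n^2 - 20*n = -3*d^2 + d*(-10*n - 17) - 8*n^2 - 22*n + 6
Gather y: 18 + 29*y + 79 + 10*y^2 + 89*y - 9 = 10*y^2 + 118*y + 88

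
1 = 1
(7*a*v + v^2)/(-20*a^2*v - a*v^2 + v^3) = (7*a + v)/(-20*a^2 - a*v + v^2)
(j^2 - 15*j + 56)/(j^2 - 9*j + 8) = (j - 7)/(j - 1)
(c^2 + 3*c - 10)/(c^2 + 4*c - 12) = (c + 5)/(c + 6)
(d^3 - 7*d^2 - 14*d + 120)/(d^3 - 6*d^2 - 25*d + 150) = (d + 4)/(d + 5)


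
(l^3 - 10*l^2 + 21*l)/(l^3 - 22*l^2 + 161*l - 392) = l*(l - 3)/(l^2 - 15*l + 56)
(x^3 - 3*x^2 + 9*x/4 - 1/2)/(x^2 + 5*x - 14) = (x^2 - x + 1/4)/(x + 7)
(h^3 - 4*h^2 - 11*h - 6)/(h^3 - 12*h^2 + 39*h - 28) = (h^3 - 4*h^2 - 11*h - 6)/(h^3 - 12*h^2 + 39*h - 28)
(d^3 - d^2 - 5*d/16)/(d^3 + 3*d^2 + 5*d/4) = (16*d^2 - 16*d - 5)/(4*(4*d^2 + 12*d + 5))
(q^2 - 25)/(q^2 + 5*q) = (q - 5)/q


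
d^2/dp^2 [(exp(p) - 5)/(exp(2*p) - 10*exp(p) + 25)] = (exp(p) + 5)*exp(p)/(exp(3*p) - 15*exp(2*p) + 75*exp(p) - 125)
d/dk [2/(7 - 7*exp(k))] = 1/(14*sinh(k/2)^2)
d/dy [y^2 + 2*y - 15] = 2*y + 2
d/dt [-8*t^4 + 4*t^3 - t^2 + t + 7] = -32*t^3 + 12*t^2 - 2*t + 1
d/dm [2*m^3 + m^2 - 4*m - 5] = 6*m^2 + 2*m - 4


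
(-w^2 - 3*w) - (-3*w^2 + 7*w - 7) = 2*w^2 - 10*w + 7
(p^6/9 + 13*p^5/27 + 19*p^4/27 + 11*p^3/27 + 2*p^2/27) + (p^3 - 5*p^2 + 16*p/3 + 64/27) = p^6/9 + 13*p^5/27 + 19*p^4/27 + 38*p^3/27 - 133*p^2/27 + 16*p/3 + 64/27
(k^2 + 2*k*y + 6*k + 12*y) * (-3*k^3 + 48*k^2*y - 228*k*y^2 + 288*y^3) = -3*k^5 + 42*k^4*y - 18*k^4 - 132*k^3*y^2 + 252*k^3*y - 168*k^2*y^3 - 792*k^2*y^2 + 576*k*y^4 - 1008*k*y^3 + 3456*y^4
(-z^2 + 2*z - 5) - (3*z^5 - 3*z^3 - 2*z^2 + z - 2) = -3*z^5 + 3*z^3 + z^2 + z - 3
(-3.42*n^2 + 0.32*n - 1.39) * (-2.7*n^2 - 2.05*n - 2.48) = 9.234*n^4 + 6.147*n^3 + 11.5786*n^2 + 2.0559*n + 3.4472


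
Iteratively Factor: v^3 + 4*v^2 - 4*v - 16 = (v + 2)*(v^2 + 2*v - 8) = (v - 2)*(v + 2)*(v + 4)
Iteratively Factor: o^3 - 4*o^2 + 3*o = (o - 1)*(o^2 - 3*o) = (o - 3)*(o - 1)*(o)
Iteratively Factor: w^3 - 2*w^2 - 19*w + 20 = (w + 4)*(w^2 - 6*w + 5) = (w - 5)*(w + 4)*(w - 1)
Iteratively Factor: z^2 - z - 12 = (z + 3)*(z - 4)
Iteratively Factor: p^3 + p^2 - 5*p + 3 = (p - 1)*(p^2 + 2*p - 3) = (p - 1)*(p + 3)*(p - 1)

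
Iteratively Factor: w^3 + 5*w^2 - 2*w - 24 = (w + 3)*(w^2 + 2*w - 8) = (w + 3)*(w + 4)*(w - 2)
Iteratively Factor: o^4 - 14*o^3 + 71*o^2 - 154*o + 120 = (o - 4)*(o^3 - 10*o^2 + 31*o - 30) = (o - 4)*(o - 3)*(o^2 - 7*o + 10) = (o - 5)*(o - 4)*(o - 3)*(o - 2)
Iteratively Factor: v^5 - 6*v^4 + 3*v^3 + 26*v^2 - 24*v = (v + 2)*(v^4 - 8*v^3 + 19*v^2 - 12*v) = v*(v + 2)*(v^3 - 8*v^2 + 19*v - 12) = v*(v - 3)*(v + 2)*(v^2 - 5*v + 4) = v*(v - 3)*(v - 1)*(v + 2)*(v - 4)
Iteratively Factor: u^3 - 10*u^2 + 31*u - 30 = (u - 3)*(u^2 - 7*u + 10) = (u - 5)*(u - 3)*(u - 2)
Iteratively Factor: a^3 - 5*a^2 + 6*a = (a - 2)*(a^2 - 3*a) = (a - 3)*(a - 2)*(a)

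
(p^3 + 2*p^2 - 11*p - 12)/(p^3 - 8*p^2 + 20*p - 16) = (p^3 + 2*p^2 - 11*p - 12)/(p^3 - 8*p^2 + 20*p - 16)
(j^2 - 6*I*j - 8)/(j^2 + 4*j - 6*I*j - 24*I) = (j^2 - 6*I*j - 8)/(j^2 + j*(4 - 6*I) - 24*I)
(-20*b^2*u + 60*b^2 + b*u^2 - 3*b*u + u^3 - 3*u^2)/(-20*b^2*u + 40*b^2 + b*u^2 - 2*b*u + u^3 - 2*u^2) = (u - 3)/(u - 2)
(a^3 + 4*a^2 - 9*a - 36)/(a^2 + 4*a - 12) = (a^3 + 4*a^2 - 9*a - 36)/(a^2 + 4*a - 12)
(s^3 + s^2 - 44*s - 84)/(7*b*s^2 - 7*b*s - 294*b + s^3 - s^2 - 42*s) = (s + 2)/(7*b + s)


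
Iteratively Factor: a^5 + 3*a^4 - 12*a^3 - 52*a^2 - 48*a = (a + 2)*(a^4 + a^3 - 14*a^2 - 24*a) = (a + 2)^2*(a^3 - a^2 - 12*a) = (a + 2)^2*(a + 3)*(a^2 - 4*a) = a*(a + 2)^2*(a + 3)*(a - 4)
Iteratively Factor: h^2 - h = (h - 1)*(h)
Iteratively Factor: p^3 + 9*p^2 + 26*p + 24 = (p + 2)*(p^2 + 7*p + 12) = (p + 2)*(p + 4)*(p + 3)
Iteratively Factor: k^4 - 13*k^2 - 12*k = (k + 1)*(k^3 - k^2 - 12*k) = (k + 1)*(k + 3)*(k^2 - 4*k) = (k - 4)*(k + 1)*(k + 3)*(k)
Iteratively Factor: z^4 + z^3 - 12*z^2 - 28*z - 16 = (z + 2)*(z^3 - z^2 - 10*z - 8) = (z - 4)*(z + 2)*(z^2 + 3*z + 2) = (z - 4)*(z + 1)*(z + 2)*(z + 2)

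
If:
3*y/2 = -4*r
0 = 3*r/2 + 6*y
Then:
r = 0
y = 0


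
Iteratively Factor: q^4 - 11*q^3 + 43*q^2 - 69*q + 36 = (q - 3)*(q^3 - 8*q^2 + 19*q - 12) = (q - 4)*(q - 3)*(q^2 - 4*q + 3) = (q - 4)*(q - 3)^2*(q - 1)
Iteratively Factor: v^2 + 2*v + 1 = (v + 1)*(v + 1)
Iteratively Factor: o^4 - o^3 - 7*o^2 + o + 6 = (o + 2)*(o^3 - 3*o^2 - o + 3) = (o + 1)*(o + 2)*(o^2 - 4*o + 3) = (o - 3)*(o + 1)*(o + 2)*(o - 1)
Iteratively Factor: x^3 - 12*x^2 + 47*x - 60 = (x - 5)*(x^2 - 7*x + 12) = (x - 5)*(x - 3)*(x - 4)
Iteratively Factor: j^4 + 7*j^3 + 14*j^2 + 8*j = (j + 4)*(j^3 + 3*j^2 + 2*j) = j*(j + 4)*(j^2 + 3*j + 2) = j*(j + 1)*(j + 4)*(j + 2)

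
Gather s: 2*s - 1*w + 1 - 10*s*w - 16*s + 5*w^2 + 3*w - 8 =s*(-10*w - 14) + 5*w^2 + 2*w - 7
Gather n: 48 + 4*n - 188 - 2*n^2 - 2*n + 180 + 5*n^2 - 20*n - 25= 3*n^2 - 18*n + 15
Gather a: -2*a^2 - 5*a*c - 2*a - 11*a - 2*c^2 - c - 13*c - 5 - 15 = -2*a^2 + a*(-5*c - 13) - 2*c^2 - 14*c - 20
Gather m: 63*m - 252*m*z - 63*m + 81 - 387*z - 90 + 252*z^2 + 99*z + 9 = -252*m*z + 252*z^2 - 288*z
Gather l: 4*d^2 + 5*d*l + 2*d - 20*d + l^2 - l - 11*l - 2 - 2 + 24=4*d^2 - 18*d + l^2 + l*(5*d - 12) + 20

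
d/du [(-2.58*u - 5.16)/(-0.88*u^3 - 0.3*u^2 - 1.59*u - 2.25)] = (2.2704*u^3 + 0.774*u^2 + 4.1022*u - (2.58*u + 5.16)*(2.64*u^2 + 0.6*u + 1.59) + 5.805)/(0.88*u^3 + 0.3*u^2 + 1.59*u + 2.25)^2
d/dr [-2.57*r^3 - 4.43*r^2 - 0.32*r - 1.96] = -7.71*r^2 - 8.86*r - 0.32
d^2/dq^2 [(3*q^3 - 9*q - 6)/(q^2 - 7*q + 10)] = 216/(q^3 - 15*q^2 + 75*q - 125)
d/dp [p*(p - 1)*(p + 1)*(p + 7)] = 4*p^3 + 21*p^2 - 2*p - 7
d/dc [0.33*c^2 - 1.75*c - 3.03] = 0.66*c - 1.75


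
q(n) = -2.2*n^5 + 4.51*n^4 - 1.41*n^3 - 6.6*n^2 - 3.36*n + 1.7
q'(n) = -11.0*n^4 + 18.04*n^3 - 4.23*n^2 - 13.2*n - 3.36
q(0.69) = -3.55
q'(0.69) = -11.05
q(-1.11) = 9.78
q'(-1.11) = -35.29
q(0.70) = -3.66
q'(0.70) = -11.13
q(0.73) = -3.99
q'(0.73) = -11.36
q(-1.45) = 31.03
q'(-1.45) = -96.74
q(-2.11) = 174.05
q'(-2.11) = -381.84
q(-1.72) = 67.72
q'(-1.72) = -181.24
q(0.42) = -0.87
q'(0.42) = -8.66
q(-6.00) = 23040.98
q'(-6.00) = -18229.08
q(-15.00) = 1902269.60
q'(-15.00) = -618517.11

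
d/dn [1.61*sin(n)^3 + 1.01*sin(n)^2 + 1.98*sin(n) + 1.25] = (4.83*sin(n)^2 + 2.02*sin(n) + 1.98)*cos(n)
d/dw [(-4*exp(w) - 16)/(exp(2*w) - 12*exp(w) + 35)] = 4*(2*(exp(w) - 6)*(exp(w) + 4) - exp(2*w) + 12*exp(w) - 35)*exp(w)/(exp(2*w) - 12*exp(w) + 35)^2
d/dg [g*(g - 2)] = 2*g - 2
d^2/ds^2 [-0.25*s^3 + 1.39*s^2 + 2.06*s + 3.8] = 2.78 - 1.5*s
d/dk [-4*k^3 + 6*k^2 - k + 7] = -12*k^2 + 12*k - 1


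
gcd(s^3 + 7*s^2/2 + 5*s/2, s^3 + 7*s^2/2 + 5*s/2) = s^3 + 7*s^2/2 + 5*s/2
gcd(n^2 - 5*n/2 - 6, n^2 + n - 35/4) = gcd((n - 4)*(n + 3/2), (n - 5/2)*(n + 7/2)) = 1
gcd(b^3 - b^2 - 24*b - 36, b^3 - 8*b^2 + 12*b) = b - 6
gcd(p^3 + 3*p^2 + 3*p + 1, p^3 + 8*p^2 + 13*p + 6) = p^2 + 2*p + 1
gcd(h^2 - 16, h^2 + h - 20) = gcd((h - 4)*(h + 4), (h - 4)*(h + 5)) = h - 4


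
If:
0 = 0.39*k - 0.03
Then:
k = 0.08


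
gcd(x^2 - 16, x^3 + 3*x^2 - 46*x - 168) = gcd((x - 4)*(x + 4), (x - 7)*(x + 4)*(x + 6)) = x + 4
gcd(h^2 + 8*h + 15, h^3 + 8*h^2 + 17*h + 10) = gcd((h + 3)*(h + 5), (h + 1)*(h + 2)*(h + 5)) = h + 5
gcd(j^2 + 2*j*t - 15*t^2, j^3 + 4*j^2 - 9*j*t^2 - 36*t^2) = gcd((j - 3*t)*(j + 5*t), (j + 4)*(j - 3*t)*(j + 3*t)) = -j + 3*t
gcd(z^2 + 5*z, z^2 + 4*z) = z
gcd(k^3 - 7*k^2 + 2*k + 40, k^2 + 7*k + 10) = k + 2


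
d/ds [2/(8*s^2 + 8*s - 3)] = 16*(-2*s - 1)/(8*s^2 + 8*s - 3)^2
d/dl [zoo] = 0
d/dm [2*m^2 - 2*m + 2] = 4*m - 2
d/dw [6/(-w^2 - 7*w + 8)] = 6*(2*w + 7)/(w^2 + 7*w - 8)^2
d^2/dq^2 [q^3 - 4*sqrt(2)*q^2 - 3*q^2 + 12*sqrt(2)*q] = 6*q - 8*sqrt(2) - 6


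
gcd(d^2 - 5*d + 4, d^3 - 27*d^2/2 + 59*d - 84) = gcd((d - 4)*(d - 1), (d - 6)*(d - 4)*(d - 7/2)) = d - 4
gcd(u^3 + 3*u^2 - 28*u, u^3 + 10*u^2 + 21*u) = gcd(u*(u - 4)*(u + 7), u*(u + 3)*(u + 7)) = u^2 + 7*u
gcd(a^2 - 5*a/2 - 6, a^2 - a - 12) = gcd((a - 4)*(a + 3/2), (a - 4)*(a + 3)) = a - 4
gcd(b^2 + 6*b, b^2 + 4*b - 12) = b + 6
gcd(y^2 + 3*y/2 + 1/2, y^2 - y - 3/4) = y + 1/2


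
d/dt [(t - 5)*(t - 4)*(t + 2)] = 3*t^2 - 14*t + 2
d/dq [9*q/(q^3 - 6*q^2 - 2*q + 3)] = 9*(-2*q^3 + 6*q^2 + 3)/(q^6 - 12*q^5 + 32*q^4 + 30*q^3 - 32*q^2 - 12*q + 9)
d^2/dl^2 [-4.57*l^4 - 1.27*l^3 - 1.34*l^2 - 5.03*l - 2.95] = -54.84*l^2 - 7.62*l - 2.68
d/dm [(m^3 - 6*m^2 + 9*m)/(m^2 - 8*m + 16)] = (m^3 - 12*m^2 + 39*m - 36)/(m^3 - 12*m^2 + 48*m - 64)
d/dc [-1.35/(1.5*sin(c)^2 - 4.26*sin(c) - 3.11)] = (4.05*sin(c) - 5.751)*cos(c)/(-1.5*sin(c)^2 + 4.26*sin(c) + 3.11)^2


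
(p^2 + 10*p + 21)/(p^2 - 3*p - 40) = (p^2 + 10*p + 21)/(p^2 - 3*p - 40)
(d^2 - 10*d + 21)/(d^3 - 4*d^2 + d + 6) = (d - 7)/(d^2 - d - 2)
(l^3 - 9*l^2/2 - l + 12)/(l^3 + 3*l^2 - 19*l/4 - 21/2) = 2*(l - 4)/(2*l + 7)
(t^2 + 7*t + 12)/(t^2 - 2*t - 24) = (t + 3)/(t - 6)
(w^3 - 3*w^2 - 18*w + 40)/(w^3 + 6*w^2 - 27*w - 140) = (w - 2)/(w + 7)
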